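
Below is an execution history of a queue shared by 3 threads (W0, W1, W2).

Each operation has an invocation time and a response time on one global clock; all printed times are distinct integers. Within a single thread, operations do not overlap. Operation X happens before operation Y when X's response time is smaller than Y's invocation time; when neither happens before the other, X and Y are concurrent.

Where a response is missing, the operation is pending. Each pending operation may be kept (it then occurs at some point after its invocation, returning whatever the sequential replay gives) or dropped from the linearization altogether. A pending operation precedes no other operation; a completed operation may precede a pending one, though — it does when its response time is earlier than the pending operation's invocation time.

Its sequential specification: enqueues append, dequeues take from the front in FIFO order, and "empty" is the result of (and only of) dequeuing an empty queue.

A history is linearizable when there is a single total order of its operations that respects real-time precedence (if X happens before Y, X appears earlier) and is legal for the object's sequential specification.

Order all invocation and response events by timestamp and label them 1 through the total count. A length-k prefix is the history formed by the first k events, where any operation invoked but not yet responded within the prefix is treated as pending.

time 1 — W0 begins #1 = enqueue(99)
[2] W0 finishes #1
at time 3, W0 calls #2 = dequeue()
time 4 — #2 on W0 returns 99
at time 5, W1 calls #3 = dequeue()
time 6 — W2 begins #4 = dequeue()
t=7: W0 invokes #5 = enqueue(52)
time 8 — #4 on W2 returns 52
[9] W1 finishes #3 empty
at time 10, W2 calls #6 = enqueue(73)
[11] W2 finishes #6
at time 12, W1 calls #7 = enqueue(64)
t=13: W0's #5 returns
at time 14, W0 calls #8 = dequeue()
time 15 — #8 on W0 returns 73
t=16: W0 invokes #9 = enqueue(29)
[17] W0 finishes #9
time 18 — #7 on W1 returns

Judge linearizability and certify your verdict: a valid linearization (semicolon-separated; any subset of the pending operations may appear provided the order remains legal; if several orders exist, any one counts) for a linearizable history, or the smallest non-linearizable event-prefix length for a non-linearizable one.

linearizable — witness: #1; #2; #3; #5; #4; #6; #7; #8; #9

step 1: #1 enqueue(99) — queue <99>
step 2: #2 dequeue() → 99 — queue <>
step 3: #3 dequeue() → empty — queue <>
step 4: #5 enqueue(52) — queue <52>
step 5: #4 dequeue() → 52 — queue <>
step 6: #6 enqueue(73) — queue <73>
step 7: #7 enqueue(64) — queue <73,64>
step 8: #8 dequeue() → 73 — queue <64>
step 9: #9 enqueue(29) — queue <64,29>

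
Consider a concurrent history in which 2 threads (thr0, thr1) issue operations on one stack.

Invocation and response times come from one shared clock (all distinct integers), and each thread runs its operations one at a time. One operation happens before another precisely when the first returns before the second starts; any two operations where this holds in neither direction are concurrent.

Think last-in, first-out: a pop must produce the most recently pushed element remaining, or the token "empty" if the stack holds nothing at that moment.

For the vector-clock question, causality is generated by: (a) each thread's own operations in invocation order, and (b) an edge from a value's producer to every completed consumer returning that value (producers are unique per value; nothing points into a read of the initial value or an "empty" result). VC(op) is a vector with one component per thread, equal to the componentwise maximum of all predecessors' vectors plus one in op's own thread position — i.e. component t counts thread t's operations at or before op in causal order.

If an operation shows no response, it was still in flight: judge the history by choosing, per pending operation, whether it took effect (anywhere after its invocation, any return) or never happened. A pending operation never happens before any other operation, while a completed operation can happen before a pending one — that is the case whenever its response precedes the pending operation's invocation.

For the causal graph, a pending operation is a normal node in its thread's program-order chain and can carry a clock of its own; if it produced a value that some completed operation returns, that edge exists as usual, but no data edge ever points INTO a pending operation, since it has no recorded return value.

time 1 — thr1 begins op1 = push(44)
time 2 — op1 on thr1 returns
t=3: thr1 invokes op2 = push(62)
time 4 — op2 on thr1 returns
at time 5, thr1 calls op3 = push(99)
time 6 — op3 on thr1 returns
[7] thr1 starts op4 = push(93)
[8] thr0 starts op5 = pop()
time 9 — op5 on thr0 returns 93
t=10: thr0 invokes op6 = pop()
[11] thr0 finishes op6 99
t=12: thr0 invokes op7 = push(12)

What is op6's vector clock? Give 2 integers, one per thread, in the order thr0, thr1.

op1, invoked 1, has no incoming edges; only thr1's bump applies → (0, 1)
op2 (invocation 3): componentwise max over VC(op1)=(0, 1), +1 at thr1, giving (0, 2)
op3 (invocation 5): componentwise max over VC(op2)=(0, 2), +1 at thr1, giving (0, 3)
op4 (invocation 7): componentwise max over VC(op3)=(0, 3), +1 at thr1, giving (0, 4)
op5 (invocation 8): componentwise max over VC(op4)=(0, 4), +1 at thr0, giving (1, 4)
op6 (invocation 10): componentwise max over VC(op3)=(0, 3), VC(op5)=(1, 4), +1 at thr0, giving (2, 4)
op7 (invocation 12): componentwise max over VC(op6)=(2, 4), +1 at thr0, giving (3, 4)
target: VC(op6) = (2, 4)

(2, 4)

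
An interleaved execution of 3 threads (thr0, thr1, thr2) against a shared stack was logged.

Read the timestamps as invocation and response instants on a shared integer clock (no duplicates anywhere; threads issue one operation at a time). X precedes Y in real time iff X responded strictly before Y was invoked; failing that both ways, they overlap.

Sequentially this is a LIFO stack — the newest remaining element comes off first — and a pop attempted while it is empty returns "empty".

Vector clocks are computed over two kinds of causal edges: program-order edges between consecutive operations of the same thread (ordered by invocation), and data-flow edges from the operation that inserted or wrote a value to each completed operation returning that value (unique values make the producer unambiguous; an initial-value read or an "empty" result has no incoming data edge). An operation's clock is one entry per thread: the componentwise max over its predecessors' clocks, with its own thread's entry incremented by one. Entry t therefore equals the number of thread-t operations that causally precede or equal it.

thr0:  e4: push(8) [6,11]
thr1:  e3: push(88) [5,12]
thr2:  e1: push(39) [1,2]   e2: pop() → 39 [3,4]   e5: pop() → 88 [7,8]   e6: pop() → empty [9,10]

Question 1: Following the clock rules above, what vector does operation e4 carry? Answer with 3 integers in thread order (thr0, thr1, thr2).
(1, 0, 0)

no predecessors for e1 (invoked 1): thr2 increments from zero → (0, 0, 1)
no predecessors for e3 (invoked 5): thr1 increments from zero → (0, 1, 0)
no predecessors for e4 (invoked 6): thr0 increments from zero → (1, 0, 0)
merge at e2 (invoked 3): VC(e1)=(0, 0, 1), own-thread bump on thr2 → (0, 0, 2)
merge at e5 (invoked 7): VC(e2)=(0, 0, 2), VC(e3)=(0, 1, 0), own-thread bump on thr2 → (0, 1, 3)
merge at e6 (invoked 9): VC(e5)=(0, 1, 3), own-thread bump on thr2 → (0, 1, 4)
target: VC(e4) = (1, 0, 0)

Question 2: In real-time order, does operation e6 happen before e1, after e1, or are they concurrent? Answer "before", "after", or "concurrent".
after

e6 spans [9,10], e1 spans [1,2]
resp(e1)=2 < inv(e6)=9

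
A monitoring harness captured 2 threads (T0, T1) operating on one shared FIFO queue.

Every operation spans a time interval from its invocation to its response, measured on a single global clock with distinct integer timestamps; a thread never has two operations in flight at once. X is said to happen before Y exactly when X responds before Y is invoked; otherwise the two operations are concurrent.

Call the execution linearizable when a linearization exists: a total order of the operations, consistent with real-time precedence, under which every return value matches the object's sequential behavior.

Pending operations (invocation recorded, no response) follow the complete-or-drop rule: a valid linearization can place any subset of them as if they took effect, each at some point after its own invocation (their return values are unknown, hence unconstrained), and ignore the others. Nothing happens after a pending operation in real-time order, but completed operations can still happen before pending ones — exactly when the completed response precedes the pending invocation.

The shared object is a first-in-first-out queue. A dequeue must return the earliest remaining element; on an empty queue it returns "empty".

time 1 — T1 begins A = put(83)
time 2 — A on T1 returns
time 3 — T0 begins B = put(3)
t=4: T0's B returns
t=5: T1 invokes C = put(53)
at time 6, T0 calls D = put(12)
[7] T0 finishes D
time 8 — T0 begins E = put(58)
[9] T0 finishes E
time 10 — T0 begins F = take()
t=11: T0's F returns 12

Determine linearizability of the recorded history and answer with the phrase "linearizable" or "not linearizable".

not linearizable

cut after 10 events: linearizable; cut after 11 events (F responds, time 11): not linearizable
a single order respects real time; the 5 completed FIFO queue operations fail replay along it
include/drop combinations of the 1 pending operation (C) were all tried; none helps
for example A, B, D, E, F (pending dropped) fails at step 5: F take() → 12 is not legal there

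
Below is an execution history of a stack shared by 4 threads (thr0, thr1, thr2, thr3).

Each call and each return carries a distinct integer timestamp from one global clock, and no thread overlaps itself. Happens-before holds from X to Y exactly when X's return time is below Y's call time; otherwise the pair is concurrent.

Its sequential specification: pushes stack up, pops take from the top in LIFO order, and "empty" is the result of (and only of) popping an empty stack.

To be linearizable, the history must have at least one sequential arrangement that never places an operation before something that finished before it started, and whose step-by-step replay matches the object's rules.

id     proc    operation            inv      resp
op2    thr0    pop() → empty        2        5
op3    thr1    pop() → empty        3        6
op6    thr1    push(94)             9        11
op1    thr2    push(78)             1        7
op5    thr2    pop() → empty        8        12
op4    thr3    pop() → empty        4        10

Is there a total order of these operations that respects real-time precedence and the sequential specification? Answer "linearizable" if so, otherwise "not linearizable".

not linearizable

already the first 12 events (up to op5's response at time 12) admit no linearization; the first 11 still do
real-time-consistent orders of the 6 completed operations: 72 — all fail the stack replay
e.g. op1, op2, op3, op4, op5, op6: illegal at step 2, since op2 pop() → empty cannot apply there
e.g. op1, op2, op3, op4, op6, op5: illegal at step 2, since op2 pop() → empty cannot apply there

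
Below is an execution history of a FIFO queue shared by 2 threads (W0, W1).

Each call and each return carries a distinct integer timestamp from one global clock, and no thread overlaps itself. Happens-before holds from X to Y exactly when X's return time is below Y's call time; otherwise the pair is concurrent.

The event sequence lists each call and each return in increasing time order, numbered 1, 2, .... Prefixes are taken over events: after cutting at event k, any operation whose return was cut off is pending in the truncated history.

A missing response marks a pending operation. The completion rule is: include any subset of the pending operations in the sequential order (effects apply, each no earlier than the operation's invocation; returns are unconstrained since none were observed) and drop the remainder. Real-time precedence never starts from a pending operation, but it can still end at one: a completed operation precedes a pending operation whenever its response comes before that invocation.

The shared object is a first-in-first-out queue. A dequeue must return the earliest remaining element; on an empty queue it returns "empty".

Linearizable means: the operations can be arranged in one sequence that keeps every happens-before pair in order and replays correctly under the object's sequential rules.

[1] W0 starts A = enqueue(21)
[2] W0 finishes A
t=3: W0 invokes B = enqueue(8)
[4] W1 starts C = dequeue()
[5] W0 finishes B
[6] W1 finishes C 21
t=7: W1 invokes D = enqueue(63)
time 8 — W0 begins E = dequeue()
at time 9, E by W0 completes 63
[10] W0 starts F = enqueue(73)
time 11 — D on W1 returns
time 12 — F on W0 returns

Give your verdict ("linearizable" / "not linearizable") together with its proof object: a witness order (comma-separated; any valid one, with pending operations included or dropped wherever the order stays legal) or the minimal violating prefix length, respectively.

not linearizable — minimal violating prefix: 9 events

already the first 9 events (up to E's response at time 9) admit no linearization; the first 8 still do
all 2 real-time-respecting orders fail — 4 completed FIFO queue operations, no legal replay
completion choices over the 1 pending operation (D) were checked; none helps
take A, B, C, E (pending dropped): step 4 already fails, because E dequeue() → 63 cannot occur there
take A, C, B, E (pending dropped): step 4 already fails, because E dequeue() → 63 cannot occur there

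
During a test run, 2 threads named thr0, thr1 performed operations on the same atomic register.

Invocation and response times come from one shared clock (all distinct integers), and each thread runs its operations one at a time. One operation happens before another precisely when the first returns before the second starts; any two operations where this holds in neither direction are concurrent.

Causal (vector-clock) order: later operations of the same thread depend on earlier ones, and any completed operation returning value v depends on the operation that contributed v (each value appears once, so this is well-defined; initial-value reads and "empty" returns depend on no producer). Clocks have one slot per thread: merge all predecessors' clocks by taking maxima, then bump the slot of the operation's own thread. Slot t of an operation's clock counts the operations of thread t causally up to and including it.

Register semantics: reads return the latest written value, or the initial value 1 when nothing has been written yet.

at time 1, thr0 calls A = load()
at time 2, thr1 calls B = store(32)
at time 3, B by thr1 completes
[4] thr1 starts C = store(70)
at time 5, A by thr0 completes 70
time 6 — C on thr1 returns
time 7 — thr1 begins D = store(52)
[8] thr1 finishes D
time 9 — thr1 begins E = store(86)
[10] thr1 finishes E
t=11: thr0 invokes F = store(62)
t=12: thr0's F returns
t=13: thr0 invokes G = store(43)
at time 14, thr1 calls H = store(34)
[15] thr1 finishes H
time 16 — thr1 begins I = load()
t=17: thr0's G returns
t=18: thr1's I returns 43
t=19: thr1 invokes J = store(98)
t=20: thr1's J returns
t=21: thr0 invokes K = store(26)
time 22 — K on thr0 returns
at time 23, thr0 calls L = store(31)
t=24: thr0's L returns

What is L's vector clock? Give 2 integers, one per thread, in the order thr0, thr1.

(5, 2)

invoked at 2, B has no predecessors; its own thr1 bump gives (0, 1)
VC(C, invoked at 4): max of VC(B)=(0, 1), then +1 on thread thr1 → (0, 2)
VC(D, invoked at 7): max of VC(C)=(0, 2), then +1 on thread thr1 → (0, 3)
VC(A, invoked at 1): max of VC(C)=(0, 2), then +1 on thread thr0 → (1, 2)
VC(E, invoked at 9): max of VC(D)=(0, 3), then +1 on thread thr1 → (0, 4)
VC(F, invoked at 11): max of VC(A)=(1, 2), then +1 on thread thr0 → (2, 2)
VC(H, invoked at 14): max of VC(E)=(0, 4), then +1 on thread thr1 → (0, 5)
VC(G, invoked at 13): max of VC(F)=(2, 2), then +1 on thread thr0 → (3, 2)
VC(K, invoked at 21): max of VC(G)=(3, 2), then +1 on thread thr0 → (4, 2)
VC(L, invoked at 23): max of VC(K)=(4, 2), then +1 on thread thr0 → (5, 2)
VC(I, invoked at 16): max of VC(G)=(3, 2), VC(H)=(0, 5), then +1 on thread thr1 → (3, 6)
VC(J, invoked at 19): max of VC(I)=(3, 6), then +1 on thread thr1 → (3, 7)
target: VC(L) = (5, 2)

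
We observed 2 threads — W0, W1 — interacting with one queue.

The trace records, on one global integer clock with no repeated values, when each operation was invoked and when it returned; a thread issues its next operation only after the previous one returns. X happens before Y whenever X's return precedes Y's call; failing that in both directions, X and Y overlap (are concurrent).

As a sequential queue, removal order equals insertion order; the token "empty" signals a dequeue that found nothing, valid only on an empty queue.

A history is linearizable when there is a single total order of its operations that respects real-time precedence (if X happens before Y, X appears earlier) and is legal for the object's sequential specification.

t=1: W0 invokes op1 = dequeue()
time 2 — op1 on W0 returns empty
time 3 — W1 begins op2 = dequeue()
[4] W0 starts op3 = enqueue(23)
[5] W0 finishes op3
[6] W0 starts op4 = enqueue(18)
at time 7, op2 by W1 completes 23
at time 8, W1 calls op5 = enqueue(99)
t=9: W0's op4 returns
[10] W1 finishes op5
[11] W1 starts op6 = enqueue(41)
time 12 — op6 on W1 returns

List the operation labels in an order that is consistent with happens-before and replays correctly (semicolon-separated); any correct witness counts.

op1; op3; op2; op4; op5; op6

after step 1 (op1 dequeue() → empty): queue <>
after step 2 (op3 enqueue(23)): queue <23>
after step 3 (op2 dequeue() → 23): queue <>
after step 4 (op4 enqueue(18)): queue <18>
after step 5 (op5 enqueue(99)): queue <18,99>
after step 6 (op6 enqueue(41)): queue <18,99,41>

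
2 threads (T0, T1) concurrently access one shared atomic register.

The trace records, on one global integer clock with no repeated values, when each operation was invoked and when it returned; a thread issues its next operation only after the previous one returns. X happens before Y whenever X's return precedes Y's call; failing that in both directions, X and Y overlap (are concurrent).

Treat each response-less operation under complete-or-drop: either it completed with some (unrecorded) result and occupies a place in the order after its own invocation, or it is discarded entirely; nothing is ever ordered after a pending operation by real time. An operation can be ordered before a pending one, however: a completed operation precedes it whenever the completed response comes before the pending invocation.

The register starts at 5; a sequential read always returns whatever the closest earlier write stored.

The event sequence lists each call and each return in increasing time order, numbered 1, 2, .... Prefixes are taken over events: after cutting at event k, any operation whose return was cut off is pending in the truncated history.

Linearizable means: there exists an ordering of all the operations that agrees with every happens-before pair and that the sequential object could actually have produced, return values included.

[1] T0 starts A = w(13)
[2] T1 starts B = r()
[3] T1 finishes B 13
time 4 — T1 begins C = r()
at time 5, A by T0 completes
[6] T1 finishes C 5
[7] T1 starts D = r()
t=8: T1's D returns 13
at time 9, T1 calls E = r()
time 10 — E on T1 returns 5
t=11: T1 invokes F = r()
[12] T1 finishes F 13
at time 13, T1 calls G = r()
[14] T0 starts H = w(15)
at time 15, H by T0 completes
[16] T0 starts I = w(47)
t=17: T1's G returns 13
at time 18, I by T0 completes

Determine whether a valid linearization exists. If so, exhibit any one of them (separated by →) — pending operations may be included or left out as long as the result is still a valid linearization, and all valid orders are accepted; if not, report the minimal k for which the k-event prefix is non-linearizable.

not linearizable — minimal violating prefix: 6 events

events 1..5 are fine; event 6 — the response of C at time 6 — makes the prefix non-linearizable
3 orders of the 3 completed atomic register ops respect real time; none is legal
sample order A, B, C stalls at step 3 — C r() → 5 has no legal effect
sample order B, A, C stalls at step 1 — B r() → 13 has no legal effect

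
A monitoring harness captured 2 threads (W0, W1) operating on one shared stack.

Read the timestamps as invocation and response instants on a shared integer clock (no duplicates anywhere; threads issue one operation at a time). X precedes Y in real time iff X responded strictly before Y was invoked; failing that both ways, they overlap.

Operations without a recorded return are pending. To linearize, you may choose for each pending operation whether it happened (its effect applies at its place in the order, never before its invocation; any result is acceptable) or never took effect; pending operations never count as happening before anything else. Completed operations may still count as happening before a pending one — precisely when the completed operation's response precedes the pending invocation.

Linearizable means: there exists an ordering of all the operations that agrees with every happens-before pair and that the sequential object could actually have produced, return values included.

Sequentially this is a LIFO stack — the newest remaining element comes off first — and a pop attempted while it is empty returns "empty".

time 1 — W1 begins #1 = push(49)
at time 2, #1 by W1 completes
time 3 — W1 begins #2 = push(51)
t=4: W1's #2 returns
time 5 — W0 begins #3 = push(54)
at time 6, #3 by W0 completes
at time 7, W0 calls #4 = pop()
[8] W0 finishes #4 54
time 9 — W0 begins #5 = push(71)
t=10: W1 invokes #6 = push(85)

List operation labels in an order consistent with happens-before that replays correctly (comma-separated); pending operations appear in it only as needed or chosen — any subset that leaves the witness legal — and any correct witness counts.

1. #1 push(49), leaving stack <49>
2. #2 push(51), leaving stack <49,51>
3. #3 push(54), leaving stack <49,51,54>
4. #4 pop() → 54, leaving stack <49,51>

#1, #2, #3, #4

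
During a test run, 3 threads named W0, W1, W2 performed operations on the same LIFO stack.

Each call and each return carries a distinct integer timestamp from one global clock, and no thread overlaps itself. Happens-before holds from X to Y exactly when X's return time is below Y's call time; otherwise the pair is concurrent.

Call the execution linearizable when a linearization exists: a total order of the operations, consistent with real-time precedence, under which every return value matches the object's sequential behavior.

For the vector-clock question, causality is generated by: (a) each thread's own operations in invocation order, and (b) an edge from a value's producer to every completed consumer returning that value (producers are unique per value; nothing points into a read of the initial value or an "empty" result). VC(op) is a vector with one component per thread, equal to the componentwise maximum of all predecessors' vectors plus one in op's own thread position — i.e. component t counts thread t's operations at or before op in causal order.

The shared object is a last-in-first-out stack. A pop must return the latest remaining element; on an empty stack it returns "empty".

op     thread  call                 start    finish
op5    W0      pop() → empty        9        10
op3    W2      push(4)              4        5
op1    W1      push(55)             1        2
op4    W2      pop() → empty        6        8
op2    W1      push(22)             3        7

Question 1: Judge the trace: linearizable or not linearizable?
not linearizable

prefix check: 1..7 passes, 1..8 fails once op4's time-8 response joins
4 completed operations, 3 real-time-consistent orders — every LIFO stack replay fails
sample order op1, op2, op3, op4 stalls at step 4 — op4 pop() → empty has no legal effect
sample order op1, op3, op2, op4 stalls at step 4 — op4 pop() → empty has no legal effect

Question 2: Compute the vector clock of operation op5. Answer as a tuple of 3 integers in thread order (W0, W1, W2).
(1, 0, 0)

VC(op3, invoked at 4): no causal predecessors; +1 on W2 → (0, 0, 1)
VC(op1, invoked at 1): no causal predecessors; +1 on W1 → (0, 1, 0)
VC(op5, invoked at 9): no causal predecessors; +1 on W0 → (1, 0, 0)
from VC(op3)=(0, 0, 1), op4 (invoked 6) maxes components and bumps W2 → (0, 0, 2)
from VC(op1)=(0, 1, 0), op2 (invoked 3) maxes components and bumps W1 → (0, 2, 0)
target: VC(op5) = (1, 0, 0)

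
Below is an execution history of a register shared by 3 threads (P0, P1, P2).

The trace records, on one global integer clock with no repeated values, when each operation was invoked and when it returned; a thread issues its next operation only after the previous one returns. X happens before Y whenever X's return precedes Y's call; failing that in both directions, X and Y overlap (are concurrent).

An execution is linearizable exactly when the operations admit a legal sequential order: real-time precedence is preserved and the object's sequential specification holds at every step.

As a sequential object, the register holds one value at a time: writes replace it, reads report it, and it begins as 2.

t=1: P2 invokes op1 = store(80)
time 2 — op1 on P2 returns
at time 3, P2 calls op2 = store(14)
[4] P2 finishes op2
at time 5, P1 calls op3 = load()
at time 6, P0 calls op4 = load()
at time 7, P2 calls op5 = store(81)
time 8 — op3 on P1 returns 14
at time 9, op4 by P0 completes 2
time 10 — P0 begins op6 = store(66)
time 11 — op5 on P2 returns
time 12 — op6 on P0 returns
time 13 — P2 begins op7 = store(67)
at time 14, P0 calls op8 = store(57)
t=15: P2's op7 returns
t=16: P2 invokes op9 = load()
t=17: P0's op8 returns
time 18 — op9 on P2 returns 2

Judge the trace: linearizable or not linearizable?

prefix check: 1..8 passes, 1..9 fails once op4's time-9 response joins
2 orders of the 4 completed register ops respect real time; none is legal
no completion choice of the 1 pending operation (op5) rescues it — every subset was tried
sample order op1, op2, op3, op4 (pending dropped) stalls at step 4 — op4 load() → 2 has no legal effect
sample order op1, op2, op4, op3 (pending dropped) stalls at step 3 — op4 load() → 2 has no legal effect

not linearizable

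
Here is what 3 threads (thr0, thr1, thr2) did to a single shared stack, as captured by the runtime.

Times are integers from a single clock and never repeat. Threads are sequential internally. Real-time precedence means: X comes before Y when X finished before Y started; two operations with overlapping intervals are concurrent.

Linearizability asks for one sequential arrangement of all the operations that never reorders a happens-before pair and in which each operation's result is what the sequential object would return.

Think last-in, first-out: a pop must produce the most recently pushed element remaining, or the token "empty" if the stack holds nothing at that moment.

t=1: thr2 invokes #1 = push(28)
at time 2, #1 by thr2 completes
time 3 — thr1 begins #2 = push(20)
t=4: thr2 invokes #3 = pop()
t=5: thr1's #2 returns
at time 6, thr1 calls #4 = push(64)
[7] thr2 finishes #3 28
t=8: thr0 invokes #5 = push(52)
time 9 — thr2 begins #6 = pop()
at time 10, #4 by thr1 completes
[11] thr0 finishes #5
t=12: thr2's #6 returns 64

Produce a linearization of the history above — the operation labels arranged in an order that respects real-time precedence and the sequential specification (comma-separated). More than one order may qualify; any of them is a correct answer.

#1, #3, #2, #4, #6, #5

1. #1 push(28), leaving stack <28>
2. #3 pop() → 28, leaving stack <>
3. #2 push(20), leaving stack <20>
4. #4 push(64), leaving stack <20,64>
5. #6 pop() → 64, leaving stack <20>
6. #5 push(52), leaving stack <20,52>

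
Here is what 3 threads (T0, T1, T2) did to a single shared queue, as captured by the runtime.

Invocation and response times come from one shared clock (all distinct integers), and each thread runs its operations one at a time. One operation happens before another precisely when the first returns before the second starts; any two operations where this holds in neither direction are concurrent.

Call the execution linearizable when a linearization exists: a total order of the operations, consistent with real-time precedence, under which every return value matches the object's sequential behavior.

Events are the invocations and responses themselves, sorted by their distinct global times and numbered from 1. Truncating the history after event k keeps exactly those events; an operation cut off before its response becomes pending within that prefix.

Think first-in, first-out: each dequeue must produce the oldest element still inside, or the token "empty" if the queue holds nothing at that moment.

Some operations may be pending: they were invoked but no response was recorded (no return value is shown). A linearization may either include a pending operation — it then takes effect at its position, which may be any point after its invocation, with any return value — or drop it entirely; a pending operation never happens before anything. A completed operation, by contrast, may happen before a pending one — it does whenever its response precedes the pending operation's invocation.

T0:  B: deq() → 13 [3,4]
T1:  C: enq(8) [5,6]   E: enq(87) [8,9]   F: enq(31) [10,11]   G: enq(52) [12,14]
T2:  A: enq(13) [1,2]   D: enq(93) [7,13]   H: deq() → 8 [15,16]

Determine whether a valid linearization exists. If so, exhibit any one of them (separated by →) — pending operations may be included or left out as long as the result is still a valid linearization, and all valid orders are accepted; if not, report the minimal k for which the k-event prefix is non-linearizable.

linearizable — witness: A → B → C → D → E → F → G → H

1. A enq(13), leaving queue <13>
2. B deq() → 13, leaving queue <>
3. C enq(8), leaving queue <8>
4. D enq(93), leaving queue <8,93>
5. E enq(87), leaving queue <8,93,87>
6. F enq(31), leaving queue <8,93,87,31>
7. G enq(52), leaving queue <8,93,87,31,52>
8. H deq() → 8, leaving queue <93,87,31,52>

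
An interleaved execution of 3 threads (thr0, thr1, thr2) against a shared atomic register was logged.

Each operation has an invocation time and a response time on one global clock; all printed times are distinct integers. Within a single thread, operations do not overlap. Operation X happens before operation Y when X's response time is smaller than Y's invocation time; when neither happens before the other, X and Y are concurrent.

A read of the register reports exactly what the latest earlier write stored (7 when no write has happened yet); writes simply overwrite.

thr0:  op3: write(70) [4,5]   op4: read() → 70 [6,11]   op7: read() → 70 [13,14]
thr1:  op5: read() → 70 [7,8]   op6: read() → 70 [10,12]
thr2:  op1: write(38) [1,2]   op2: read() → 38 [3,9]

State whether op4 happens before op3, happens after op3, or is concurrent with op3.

after

op4 spans [6,11], op3 spans [4,5]
resp(op3)=5 < inv(op4)=6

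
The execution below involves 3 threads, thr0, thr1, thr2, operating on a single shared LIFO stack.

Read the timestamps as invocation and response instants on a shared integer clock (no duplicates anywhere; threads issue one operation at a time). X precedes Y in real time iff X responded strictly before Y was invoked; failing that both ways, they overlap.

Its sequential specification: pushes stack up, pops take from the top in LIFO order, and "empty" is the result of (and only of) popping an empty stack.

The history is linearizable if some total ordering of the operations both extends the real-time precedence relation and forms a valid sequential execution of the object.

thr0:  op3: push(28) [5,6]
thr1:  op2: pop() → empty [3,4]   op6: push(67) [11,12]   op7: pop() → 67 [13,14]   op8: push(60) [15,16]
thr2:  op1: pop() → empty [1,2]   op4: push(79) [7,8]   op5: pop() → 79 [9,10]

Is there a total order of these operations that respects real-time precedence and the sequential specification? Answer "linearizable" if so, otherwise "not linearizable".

linearizable

witness order: op1, op2, op3, op4, op5, op6, op7, op8
step 1: op1 pop() → empty — stack <>
step 2: op2 pop() → empty — stack <>
step 3: op3 push(28) — stack <28>
step 4: op4 push(79) — stack <28,79>
step 5: op5 pop() → 79 — stack <28>
step 6: op6 push(67) — stack <28,67>
step 7: op7 pop() → 67 — stack <28>
step 8: op8 push(60) — stack <28,60>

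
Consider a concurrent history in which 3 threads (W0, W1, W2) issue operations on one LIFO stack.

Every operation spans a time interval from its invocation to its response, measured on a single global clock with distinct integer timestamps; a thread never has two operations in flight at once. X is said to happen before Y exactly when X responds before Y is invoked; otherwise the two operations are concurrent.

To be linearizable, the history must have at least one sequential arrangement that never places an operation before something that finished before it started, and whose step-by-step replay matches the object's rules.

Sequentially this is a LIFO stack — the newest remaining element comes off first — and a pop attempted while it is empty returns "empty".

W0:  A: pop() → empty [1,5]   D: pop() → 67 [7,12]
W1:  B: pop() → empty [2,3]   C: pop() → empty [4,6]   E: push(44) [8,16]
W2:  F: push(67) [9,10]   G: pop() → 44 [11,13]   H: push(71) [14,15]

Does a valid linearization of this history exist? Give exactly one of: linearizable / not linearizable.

one valid linearization: A, B, C, E, F, D, G, H
after step 1 (A pop() → empty): stack <>
after step 2 (B pop() → empty): stack <>
after step 3 (C pop() → empty): stack <>
after step 4 (E push(44)): stack <44>
after step 5 (F push(67)): stack <44,67>
after step 6 (D pop() → 67): stack <44>
after step 7 (G pop() → 44): stack <>
after step 8 (H push(71)): stack <71>

linearizable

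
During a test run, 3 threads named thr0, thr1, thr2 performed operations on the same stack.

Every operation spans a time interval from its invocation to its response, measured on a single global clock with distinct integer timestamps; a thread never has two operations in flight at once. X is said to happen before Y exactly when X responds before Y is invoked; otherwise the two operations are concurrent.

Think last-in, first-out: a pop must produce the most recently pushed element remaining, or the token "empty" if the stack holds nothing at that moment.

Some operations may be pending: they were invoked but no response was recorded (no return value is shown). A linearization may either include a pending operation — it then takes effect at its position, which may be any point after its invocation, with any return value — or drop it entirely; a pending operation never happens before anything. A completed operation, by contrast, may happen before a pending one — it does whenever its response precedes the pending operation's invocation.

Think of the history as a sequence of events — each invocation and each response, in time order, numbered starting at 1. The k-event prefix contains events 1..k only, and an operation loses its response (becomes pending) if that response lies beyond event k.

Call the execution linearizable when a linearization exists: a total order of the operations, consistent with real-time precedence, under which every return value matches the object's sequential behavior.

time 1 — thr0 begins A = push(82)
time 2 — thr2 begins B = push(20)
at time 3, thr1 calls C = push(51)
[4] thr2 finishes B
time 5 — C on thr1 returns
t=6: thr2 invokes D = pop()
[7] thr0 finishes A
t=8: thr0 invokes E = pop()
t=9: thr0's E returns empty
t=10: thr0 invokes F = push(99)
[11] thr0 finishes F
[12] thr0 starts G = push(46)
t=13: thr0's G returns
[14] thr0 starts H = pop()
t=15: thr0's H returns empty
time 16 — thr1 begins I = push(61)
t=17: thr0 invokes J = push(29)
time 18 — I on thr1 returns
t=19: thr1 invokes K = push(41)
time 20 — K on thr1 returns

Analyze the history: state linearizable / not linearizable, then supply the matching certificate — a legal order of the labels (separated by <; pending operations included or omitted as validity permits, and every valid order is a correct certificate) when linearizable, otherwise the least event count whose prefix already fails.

not linearizable — minimal violating prefix: 9 events

prefix check: 1..8 passes, 1..9 fails once E's time-9 response joins
checked exhaustively: 6 real-time-consistent orders of 4 completed operations, zero legal stack replays
include/drop combinations of the 1 pending operation (D) were all tried; none helps
take A, B, C, E (pending dropped): step 4 already fails, because E pop() → empty cannot occur there
take A, C, B, E (pending dropped): step 4 already fails, because E pop() → empty cannot occur there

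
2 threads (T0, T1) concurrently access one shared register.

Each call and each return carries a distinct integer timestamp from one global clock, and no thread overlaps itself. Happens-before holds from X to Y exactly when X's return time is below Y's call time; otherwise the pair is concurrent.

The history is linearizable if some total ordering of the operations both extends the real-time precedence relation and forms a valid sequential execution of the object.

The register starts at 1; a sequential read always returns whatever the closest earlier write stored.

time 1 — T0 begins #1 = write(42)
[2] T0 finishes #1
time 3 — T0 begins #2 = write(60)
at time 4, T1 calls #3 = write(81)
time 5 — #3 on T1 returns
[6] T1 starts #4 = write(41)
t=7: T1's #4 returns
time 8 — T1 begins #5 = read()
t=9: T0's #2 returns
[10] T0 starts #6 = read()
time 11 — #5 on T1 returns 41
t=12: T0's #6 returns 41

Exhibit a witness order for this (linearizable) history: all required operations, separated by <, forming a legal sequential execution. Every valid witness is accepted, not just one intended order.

1. #1 write(42), leaving value 42
2. #2 write(60), leaving value 60
3. #3 write(81), leaving value 81
4. #4 write(41), leaving value 41
5. #5 read() → 41, leaving value 41
6. #6 read() → 41, leaving value 41

#1 < #2 < #3 < #4 < #5 < #6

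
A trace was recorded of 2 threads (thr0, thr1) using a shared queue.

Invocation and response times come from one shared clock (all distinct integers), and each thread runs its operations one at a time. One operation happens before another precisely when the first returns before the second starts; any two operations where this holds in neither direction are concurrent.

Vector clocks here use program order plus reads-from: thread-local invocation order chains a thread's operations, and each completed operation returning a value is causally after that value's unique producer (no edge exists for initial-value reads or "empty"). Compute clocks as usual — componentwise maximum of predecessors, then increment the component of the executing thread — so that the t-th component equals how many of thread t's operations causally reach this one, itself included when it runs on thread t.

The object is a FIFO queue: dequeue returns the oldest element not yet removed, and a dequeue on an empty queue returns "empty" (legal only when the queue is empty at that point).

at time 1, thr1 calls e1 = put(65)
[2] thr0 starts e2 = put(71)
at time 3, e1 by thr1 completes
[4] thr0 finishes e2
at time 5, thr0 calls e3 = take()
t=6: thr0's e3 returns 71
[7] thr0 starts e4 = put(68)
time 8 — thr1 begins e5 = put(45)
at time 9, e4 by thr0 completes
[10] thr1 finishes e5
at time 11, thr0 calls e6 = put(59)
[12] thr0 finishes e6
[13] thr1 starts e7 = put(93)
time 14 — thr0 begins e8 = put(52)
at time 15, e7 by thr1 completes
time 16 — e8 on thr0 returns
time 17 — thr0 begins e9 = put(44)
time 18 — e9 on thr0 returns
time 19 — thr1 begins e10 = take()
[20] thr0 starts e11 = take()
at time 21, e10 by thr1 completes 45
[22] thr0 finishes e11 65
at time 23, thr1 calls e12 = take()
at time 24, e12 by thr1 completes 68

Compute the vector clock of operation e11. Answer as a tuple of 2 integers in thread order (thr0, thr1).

(7, 1)

invoked at 1, e1 has no predecessors; its own thr1 bump gives (0, 1)
invoked at 2, e2 has no predecessors; its own thr0 bump gives (1, 0)
from VC(e1)=(0, 1), e5 (invoked 8) maxes components and bumps thr1 → (0, 2)
from VC(e2)=(1, 0), e3 (invoked 5) maxes components and bumps thr0 → (2, 0)
from VC(e5)=(0, 2), e7 (invoked 13) maxes components and bumps thr1 → (0, 3)
from VC(e3)=(2, 0), e4 (invoked 7) maxes components and bumps thr0 → (3, 0)
from VC(e5)=(0, 2), VC(e7)=(0, 3), e10 (invoked 19) maxes components and bumps thr1 → (0, 4)
from VC(e4)=(3, 0), e6 (invoked 11) maxes components and bumps thr0 → (4, 0)
from VC(e6)=(4, 0), e8 (invoked 14) maxes components and bumps thr0 → (5, 0)
from VC(e8)=(5, 0), e9 (invoked 17) maxes components and bumps thr0 → (6, 0)
from VC(e4)=(3, 0), VC(e10)=(0, 4), e12 (invoked 23) maxes components and bumps thr1 → (3, 5)
from VC(e1)=(0, 1), VC(e9)=(6, 0), e11 (invoked 20) maxes components and bumps thr0 → (7, 1)
target: VC(e11) = (7, 1)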